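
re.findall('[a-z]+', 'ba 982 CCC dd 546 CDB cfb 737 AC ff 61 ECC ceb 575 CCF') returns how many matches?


Pattern '[a-z]+' finds one or more lowercase letters.
Text: 'ba 982 CCC dd 546 CDB cfb 737 AC ff 61 ECC ceb 575 CCF'
Scanning for matches:
  Match 1: 'ba'
  Match 2: 'dd'
  Match 3: 'cfb'
  Match 4: 'ff'
  Match 5: 'ceb'
Total matches: 5

5


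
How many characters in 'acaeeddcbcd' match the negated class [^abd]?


Negated class [^abd] matches any char NOT in {a, b, d}
Scanning 'acaeeddcbcd':
  pos 0: 'a' -> no (excluded)
  pos 1: 'c' -> MATCH
  pos 2: 'a' -> no (excluded)
  pos 3: 'e' -> MATCH
  pos 4: 'e' -> MATCH
  pos 5: 'd' -> no (excluded)
  pos 6: 'd' -> no (excluded)
  pos 7: 'c' -> MATCH
  pos 8: 'b' -> no (excluded)
  pos 9: 'c' -> MATCH
  pos 10: 'd' -> no (excluded)
Total matches: 5

5


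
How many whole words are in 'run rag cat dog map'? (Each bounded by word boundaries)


Word boundaries (\b) mark the start/end of each word.
Text: 'run rag cat dog map'
Splitting by whitespace:
  Word 1: 'run'
  Word 2: 'rag'
  Word 3: 'cat'
  Word 4: 'dog'
  Word 5: 'map'
Total whole words: 5

5


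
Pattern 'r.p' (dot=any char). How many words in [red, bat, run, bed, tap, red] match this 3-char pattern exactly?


Pattern 'r.p' means: starts with 'r', any single char, ends with 'p'.
Checking each word (must be exactly 3 chars):
  'red' (len=3): no
  'bat' (len=3): no
  'run' (len=3): no
  'bed' (len=3): no
  'tap' (len=3): no
  'red' (len=3): no
Matching words: []
Total: 0

0


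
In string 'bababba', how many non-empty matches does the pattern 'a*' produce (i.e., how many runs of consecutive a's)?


Pattern 'a*' matches zero or more a's. We want non-empty runs of consecutive a's.
String: 'bababba'
Walking through the string to find runs of a's:
  Run 1: positions 1-1 -> 'a'
  Run 2: positions 3-3 -> 'a'
  Run 3: positions 6-6 -> 'a'
Non-empty runs found: ['a', 'a', 'a']
Count: 3

3


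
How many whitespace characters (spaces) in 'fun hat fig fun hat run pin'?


\s matches whitespace characters (spaces, tabs, etc.).
Text: 'fun hat fig fun hat run pin'
This text has 7 words separated by spaces.
Number of spaces = number of words - 1 = 7 - 1 = 6

6


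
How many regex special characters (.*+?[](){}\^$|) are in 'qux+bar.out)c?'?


Regex special characters are: . * + ? [ ] ( ) { } \ ^ $ |
Scanning 'qux+bar.out)c?':
  pos 3: '+' -> SPECIAL
  pos 7: '.' -> SPECIAL
  pos 11: ')' -> SPECIAL
  pos 13: '?' -> SPECIAL
Special chars found: ['+', '.', ')', '?']
Total: 4

4


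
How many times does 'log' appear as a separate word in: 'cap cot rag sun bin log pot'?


Scanning each word for exact match 'log':
  Word 1: 'cap' -> no
  Word 2: 'cot' -> no
  Word 3: 'rag' -> no
  Word 4: 'sun' -> no
  Word 5: 'bin' -> no
  Word 6: 'log' -> MATCH
  Word 7: 'pot' -> no
Total matches: 1

1


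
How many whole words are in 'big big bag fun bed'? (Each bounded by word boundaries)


Word boundaries (\b) mark the start/end of each word.
Text: 'big big bag fun bed'
Splitting by whitespace:
  Word 1: 'big'
  Word 2: 'big'
  Word 3: 'bag'
  Word 4: 'fun'
  Word 5: 'bed'
Total whole words: 5

5


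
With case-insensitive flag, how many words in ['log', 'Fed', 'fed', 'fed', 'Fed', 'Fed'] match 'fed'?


Case-insensitive matching: compare each word's lowercase form to 'fed'.
  'log' -> lower='log' -> no
  'Fed' -> lower='fed' -> MATCH
  'fed' -> lower='fed' -> MATCH
  'fed' -> lower='fed' -> MATCH
  'Fed' -> lower='fed' -> MATCH
  'Fed' -> lower='fed' -> MATCH
Matches: ['Fed', 'fed', 'fed', 'Fed', 'Fed']
Count: 5

5


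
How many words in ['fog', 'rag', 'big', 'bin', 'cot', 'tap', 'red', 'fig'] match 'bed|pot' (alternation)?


Alternation 'bed|pot' matches either 'bed' or 'pot'.
Checking each word:
  'fog' -> no
  'rag' -> no
  'big' -> no
  'bin' -> no
  'cot' -> no
  'tap' -> no
  'red' -> no
  'fig' -> no
Matches: []
Count: 0

0


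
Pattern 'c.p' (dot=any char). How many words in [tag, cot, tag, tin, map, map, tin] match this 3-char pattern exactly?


Pattern 'c.p' means: starts with 'c', any single char, ends with 'p'.
Checking each word (must be exactly 3 chars):
  'tag' (len=3): no
  'cot' (len=3): no
  'tag' (len=3): no
  'tin' (len=3): no
  'map' (len=3): no
  'map' (len=3): no
  'tin' (len=3): no
Matching words: []
Total: 0

0


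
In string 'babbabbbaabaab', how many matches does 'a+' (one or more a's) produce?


Pattern 'a+' matches one or more consecutive a's.
String: 'babbabbbaabaab'
Scanning for runs of a:
  Match 1: 'a' (length 1)
  Match 2: 'a' (length 1)
  Match 3: 'aa' (length 2)
  Match 4: 'aa' (length 2)
Total matches: 4

4


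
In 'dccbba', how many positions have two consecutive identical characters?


Looking for consecutive identical characters in 'dccbba':
  pos 0-1: 'd' vs 'c' -> different
  pos 1-2: 'c' vs 'c' -> MATCH ('cc')
  pos 2-3: 'c' vs 'b' -> different
  pos 3-4: 'b' vs 'b' -> MATCH ('bb')
  pos 4-5: 'b' vs 'a' -> different
Consecutive identical pairs: ['cc', 'bb']
Count: 2

2


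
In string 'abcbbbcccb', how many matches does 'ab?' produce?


Pattern 'ab?' matches 'a' optionally followed by 'b'.
String: 'abcbbbcccb'
Scanning left to right for 'a' then checking next char:
  Match 1: 'ab' (a followed by b)
Total matches: 1

1


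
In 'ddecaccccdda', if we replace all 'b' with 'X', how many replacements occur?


re.sub('b', 'X', text) replaces every occurrence of 'b' with 'X'.
Text: 'ddecaccccdda'
Scanning for 'b':
Total replacements: 0

0


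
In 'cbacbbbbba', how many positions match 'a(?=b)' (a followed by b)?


Lookahead 'a(?=b)' matches 'a' only when followed by 'b'.
String: 'cbacbbbbba'
Checking each position where char is 'a':
  pos 2: 'a' -> no (next='c')
Matching positions: []
Count: 0

0


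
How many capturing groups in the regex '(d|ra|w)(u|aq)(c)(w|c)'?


To count capturing groups, count each '(' that starts a group.
Pattern: '(d|ra|w)(u|aq)(c)(w|c)'
Walking through the pattern:
  Position 0: '(' -> group #1
  Position 8: '(' -> group #2
  Position 14: '(' -> group #3
  Position 17: '(' -> group #4
Total capturing groups: 4

4


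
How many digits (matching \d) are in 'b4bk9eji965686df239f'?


\d matches any digit 0-9.
Scanning 'b4bk9eji965686df239f':
  pos 1: '4' -> DIGIT
  pos 4: '9' -> DIGIT
  pos 8: '9' -> DIGIT
  pos 9: '6' -> DIGIT
  pos 10: '5' -> DIGIT
  pos 11: '6' -> DIGIT
  pos 12: '8' -> DIGIT
  pos 13: '6' -> DIGIT
  pos 16: '2' -> DIGIT
  pos 17: '3' -> DIGIT
  pos 18: '9' -> DIGIT
Digits found: ['4', '9', '9', '6', '5', '6', '8', '6', '2', '3', '9']
Total: 11

11


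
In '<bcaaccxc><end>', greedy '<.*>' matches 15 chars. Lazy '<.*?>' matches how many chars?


Greedy '<.*>' tries to match as MUCH as possible.
Lazy '<.*?>' tries to match as LITTLE as possible.

String: '<bcaaccxc><end>'
Greedy '<.*>' starts at first '<' and extends to the LAST '>': '<bcaaccxc><end>' (15 chars)
Lazy '<.*?>' starts at first '<' and stops at the FIRST '>': '<bcaaccxc>' (10 chars)

10


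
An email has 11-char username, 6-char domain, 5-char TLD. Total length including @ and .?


An email address has format: username@domain.tld
Username length: 11
'@' character: 1
Domain length: 6
'.' character: 1
TLD length: 5
Total = 11 + 1 + 6 + 1 + 5 = 24

24


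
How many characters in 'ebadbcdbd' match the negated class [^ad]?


Negated class [^ad] matches any char NOT in {a, d}
Scanning 'ebadbcdbd':
  pos 0: 'e' -> MATCH
  pos 1: 'b' -> MATCH
  pos 2: 'a' -> no (excluded)
  pos 3: 'd' -> no (excluded)
  pos 4: 'b' -> MATCH
  pos 5: 'c' -> MATCH
  pos 6: 'd' -> no (excluded)
  pos 7: 'b' -> MATCH
  pos 8: 'd' -> no (excluded)
Total matches: 5

5


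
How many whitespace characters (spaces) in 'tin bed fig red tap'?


\s matches whitespace characters (spaces, tabs, etc.).
Text: 'tin bed fig red tap'
This text has 5 words separated by spaces.
Number of spaces = number of words - 1 = 5 - 1 = 4

4


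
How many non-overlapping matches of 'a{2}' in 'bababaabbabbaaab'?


Pattern 'a{2}' matches exactly 2 consecutive a's (greedy, non-overlapping).
String: 'bababaabbabbaaab'
Scanning for runs of a's:
  Run at pos 1: 'a' (length 1) -> 0 match(es)
  Run at pos 3: 'a' (length 1) -> 0 match(es)
  Run at pos 5: 'aa' (length 2) -> 1 match(es)
  Run at pos 9: 'a' (length 1) -> 0 match(es)
  Run at pos 12: 'aaa' (length 3) -> 1 match(es)
Matches found: ['aa', 'aa']
Total: 2

2


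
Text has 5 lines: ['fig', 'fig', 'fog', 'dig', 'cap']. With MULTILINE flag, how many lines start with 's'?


With MULTILINE flag, ^ matches the start of each line.
Lines: ['fig', 'fig', 'fog', 'dig', 'cap']
Checking which lines start with 's':
  Line 1: 'fig' -> no
  Line 2: 'fig' -> no
  Line 3: 'fog' -> no
  Line 4: 'dig' -> no
  Line 5: 'cap' -> no
Matching lines: []
Count: 0

0


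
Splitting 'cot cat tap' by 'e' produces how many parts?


Splitting by 'e' breaks the string at each occurrence of the separator.
Text: 'cot cat tap'
Parts after split:
  Part 1: 'cot cat tap'
Total parts: 1

1


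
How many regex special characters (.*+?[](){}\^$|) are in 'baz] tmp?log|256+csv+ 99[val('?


Regex special characters are: . * + ? [ ] ( ) { } \ ^ $ |
Scanning 'baz] tmp?log|256+csv+ 99[val(':
  pos 3: ']' -> SPECIAL
  pos 8: '?' -> SPECIAL
  pos 12: '|' -> SPECIAL
  pos 16: '+' -> SPECIAL
  pos 20: '+' -> SPECIAL
  pos 24: '[' -> SPECIAL
  pos 28: '(' -> SPECIAL
Special chars found: [']', '?', '|', '+', '+', '[', '(']
Total: 7

7


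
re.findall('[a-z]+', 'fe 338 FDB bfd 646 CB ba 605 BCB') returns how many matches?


Pattern '[a-z]+' finds one or more lowercase letters.
Text: 'fe 338 FDB bfd 646 CB ba 605 BCB'
Scanning for matches:
  Match 1: 'fe'
  Match 2: 'bfd'
  Match 3: 'ba'
Total matches: 3

3


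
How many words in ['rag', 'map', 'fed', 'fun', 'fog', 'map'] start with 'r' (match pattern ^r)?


Pattern ^r anchors to start of word. Check which words begin with 'r':
  'rag' -> MATCH (starts with 'r')
  'map' -> no
  'fed' -> no
  'fun' -> no
  'fog' -> no
  'map' -> no
Matching words: ['rag']
Count: 1

1


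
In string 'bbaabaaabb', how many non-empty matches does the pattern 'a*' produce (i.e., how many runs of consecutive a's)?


Pattern 'a*' matches zero or more a's. We want non-empty runs of consecutive a's.
String: 'bbaabaaabb'
Walking through the string to find runs of a's:
  Run 1: positions 2-3 -> 'aa'
  Run 2: positions 5-7 -> 'aaa'
Non-empty runs found: ['aa', 'aaa']
Count: 2

2


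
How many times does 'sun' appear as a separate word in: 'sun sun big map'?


Scanning each word for exact match 'sun':
  Word 1: 'sun' -> MATCH
  Word 2: 'sun' -> MATCH
  Word 3: 'big' -> no
  Word 4: 'map' -> no
Total matches: 2

2


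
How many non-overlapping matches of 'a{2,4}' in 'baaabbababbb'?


Pattern 'a{2,4}' matches between 2 and 4 consecutive a's (greedy).
String: 'baaabbababbb'
Finding runs of a's and applying greedy matching:
  Run at pos 1: 'aaa' (length 3)
  Run at pos 6: 'a' (length 1)
  Run at pos 8: 'a' (length 1)
Matches: ['aaa']
Count: 1

1


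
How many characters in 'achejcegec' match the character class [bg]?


Character class [bg] matches any of: {b, g}
Scanning string 'achejcegec' character by character:
  pos 0: 'a' -> no
  pos 1: 'c' -> no
  pos 2: 'h' -> no
  pos 3: 'e' -> no
  pos 4: 'j' -> no
  pos 5: 'c' -> no
  pos 6: 'e' -> no
  pos 7: 'g' -> MATCH
  pos 8: 'e' -> no
  pos 9: 'c' -> no
Total matches: 1

1


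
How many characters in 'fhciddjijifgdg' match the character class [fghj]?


Character class [fghj] matches any of: {f, g, h, j}
Scanning string 'fhciddjijifgdg' character by character:
  pos 0: 'f' -> MATCH
  pos 1: 'h' -> MATCH
  pos 2: 'c' -> no
  pos 3: 'i' -> no
  pos 4: 'd' -> no
  pos 5: 'd' -> no
  pos 6: 'j' -> MATCH
  pos 7: 'i' -> no
  pos 8: 'j' -> MATCH
  pos 9: 'i' -> no
  pos 10: 'f' -> MATCH
  pos 11: 'g' -> MATCH
  pos 12: 'd' -> no
  pos 13: 'g' -> MATCH
Total matches: 7

7


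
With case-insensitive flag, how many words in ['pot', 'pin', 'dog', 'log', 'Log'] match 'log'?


Case-insensitive matching: compare each word's lowercase form to 'log'.
  'pot' -> lower='pot' -> no
  'pin' -> lower='pin' -> no
  'dog' -> lower='dog' -> no
  'log' -> lower='log' -> MATCH
  'Log' -> lower='log' -> MATCH
Matches: ['log', 'Log']
Count: 2

2


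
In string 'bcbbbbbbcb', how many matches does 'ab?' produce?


Pattern 'ab?' matches 'a' optionally followed by 'b'.
String: 'bcbbbbbbcb'
Scanning left to right for 'a' then checking next char:
Total matches: 0

0


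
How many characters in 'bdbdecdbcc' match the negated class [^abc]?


Negated class [^abc] matches any char NOT in {a, b, c}
Scanning 'bdbdecdbcc':
  pos 0: 'b' -> no (excluded)
  pos 1: 'd' -> MATCH
  pos 2: 'b' -> no (excluded)
  pos 3: 'd' -> MATCH
  pos 4: 'e' -> MATCH
  pos 5: 'c' -> no (excluded)
  pos 6: 'd' -> MATCH
  pos 7: 'b' -> no (excluded)
  pos 8: 'c' -> no (excluded)
  pos 9: 'c' -> no (excluded)
Total matches: 4

4


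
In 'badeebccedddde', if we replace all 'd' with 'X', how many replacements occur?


re.sub('d', 'X', text) replaces every occurrence of 'd' with 'X'.
Text: 'badeebccedddde'
Scanning for 'd':
  pos 2: 'd' -> replacement #1
  pos 9: 'd' -> replacement #2
  pos 10: 'd' -> replacement #3
  pos 11: 'd' -> replacement #4
  pos 12: 'd' -> replacement #5
Total replacements: 5

5


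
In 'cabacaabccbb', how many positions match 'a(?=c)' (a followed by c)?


Lookahead 'a(?=c)' matches 'a' only when followed by 'c'.
String: 'cabacaabccbb'
Checking each position where char is 'a':
  pos 1: 'a' -> no (next='b')
  pos 3: 'a' -> MATCH (next='c')
  pos 5: 'a' -> no (next='a')
  pos 6: 'a' -> no (next='b')
Matching positions: [3]
Count: 1

1


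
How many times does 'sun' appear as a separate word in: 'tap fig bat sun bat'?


Scanning each word for exact match 'sun':
  Word 1: 'tap' -> no
  Word 2: 'fig' -> no
  Word 3: 'bat' -> no
  Word 4: 'sun' -> MATCH
  Word 5: 'bat' -> no
Total matches: 1

1


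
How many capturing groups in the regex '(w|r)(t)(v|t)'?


To count capturing groups, count each '(' that starts a group.
Pattern: '(w|r)(t)(v|t)'
Walking through the pattern:
  Position 0: '(' -> group #1
  Position 5: '(' -> group #2
  Position 8: '(' -> group #3
Total capturing groups: 3

3


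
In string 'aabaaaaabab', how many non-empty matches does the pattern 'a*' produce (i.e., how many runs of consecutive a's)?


Pattern 'a*' matches zero or more a's. We want non-empty runs of consecutive a's.
String: 'aabaaaaabab'
Walking through the string to find runs of a's:
  Run 1: positions 0-1 -> 'aa'
  Run 2: positions 3-7 -> 'aaaaa'
  Run 3: positions 9-9 -> 'a'
Non-empty runs found: ['aa', 'aaaaa', 'a']
Count: 3

3


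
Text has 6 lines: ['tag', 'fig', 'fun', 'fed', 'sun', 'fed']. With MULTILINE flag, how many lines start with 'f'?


With MULTILINE flag, ^ matches the start of each line.
Lines: ['tag', 'fig', 'fun', 'fed', 'sun', 'fed']
Checking which lines start with 'f':
  Line 1: 'tag' -> no
  Line 2: 'fig' -> MATCH
  Line 3: 'fun' -> MATCH
  Line 4: 'fed' -> MATCH
  Line 5: 'sun' -> no
  Line 6: 'fed' -> MATCH
Matching lines: ['fig', 'fun', 'fed', 'fed']
Count: 4

4


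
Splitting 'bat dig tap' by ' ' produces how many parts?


Splitting by ' ' breaks the string at each occurrence of the separator.
Text: 'bat dig tap'
Parts after split:
  Part 1: 'bat'
  Part 2: 'dig'
  Part 3: 'tap'
Total parts: 3

3


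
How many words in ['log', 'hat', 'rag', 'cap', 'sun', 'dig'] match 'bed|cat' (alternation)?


Alternation 'bed|cat' matches either 'bed' or 'cat'.
Checking each word:
  'log' -> no
  'hat' -> no
  'rag' -> no
  'cap' -> no
  'sun' -> no
  'dig' -> no
Matches: []
Count: 0

0


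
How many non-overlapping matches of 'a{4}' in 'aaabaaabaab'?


Pattern 'a{4}' matches exactly 4 consecutive a's (greedy, non-overlapping).
String: 'aaabaaabaab'
Scanning for runs of a's:
  Run at pos 0: 'aaa' (length 3) -> 0 match(es)
  Run at pos 4: 'aaa' (length 3) -> 0 match(es)
  Run at pos 8: 'aa' (length 2) -> 0 match(es)
Matches found: []
Total: 0

0


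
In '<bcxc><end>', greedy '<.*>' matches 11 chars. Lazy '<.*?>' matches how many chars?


Greedy '<.*>' tries to match as MUCH as possible.
Lazy '<.*?>' tries to match as LITTLE as possible.

String: '<bcxc><end>'
Greedy '<.*>' starts at first '<' and extends to the LAST '>': '<bcxc><end>' (11 chars)
Lazy '<.*?>' starts at first '<' and stops at the FIRST '>': '<bcxc>' (6 chars)

6


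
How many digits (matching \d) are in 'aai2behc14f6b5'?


\d matches any digit 0-9.
Scanning 'aai2behc14f6b5':
  pos 3: '2' -> DIGIT
  pos 8: '1' -> DIGIT
  pos 9: '4' -> DIGIT
  pos 11: '6' -> DIGIT
  pos 13: '5' -> DIGIT
Digits found: ['2', '1', '4', '6', '5']
Total: 5

5


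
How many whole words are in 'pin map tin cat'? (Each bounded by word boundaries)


Word boundaries (\b) mark the start/end of each word.
Text: 'pin map tin cat'
Splitting by whitespace:
  Word 1: 'pin'
  Word 2: 'map'
  Word 3: 'tin'
  Word 4: 'cat'
Total whole words: 4

4


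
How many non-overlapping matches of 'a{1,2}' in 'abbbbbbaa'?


Pattern 'a{1,2}' matches between 1 and 2 consecutive a's (greedy).
String: 'abbbbbbaa'
Finding runs of a's and applying greedy matching:
  Run at pos 0: 'a' (length 1)
  Run at pos 7: 'aa' (length 2)
Matches: ['a', 'aa']
Count: 2

2


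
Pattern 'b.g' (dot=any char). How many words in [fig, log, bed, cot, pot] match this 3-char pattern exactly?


Pattern 'b.g' means: starts with 'b', any single char, ends with 'g'.
Checking each word (must be exactly 3 chars):
  'fig' (len=3): no
  'log' (len=3): no
  'bed' (len=3): no
  'cot' (len=3): no
  'pot' (len=3): no
Matching words: []
Total: 0

0


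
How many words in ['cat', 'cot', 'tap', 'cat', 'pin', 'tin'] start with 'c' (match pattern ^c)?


Pattern ^c anchors to start of word. Check which words begin with 'c':
  'cat' -> MATCH (starts with 'c')
  'cot' -> MATCH (starts with 'c')
  'tap' -> no
  'cat' -> MATCH (starts with 'c')
  'pin' -> no
  'tin' -> no
Matching words: ['cat', 'cot', 'cat']
Count: 3

3


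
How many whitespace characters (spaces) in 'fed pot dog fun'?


\s matches whitespace characters (spaces, tabs, etc.).
Text: 'fed pot dog fun'
This text has 4 words separated by spaces.
Number of spaces = number of words - 1 = 4 - 1 = 3

3


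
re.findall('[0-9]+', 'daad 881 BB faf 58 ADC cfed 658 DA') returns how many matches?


Pattern '[0-9]+' finds one or more digits.
Text: 'daad 881 BB faf 58 ADC cfed 658 DA'
Scanning for matches:
  Match 1: '881'
  Match 2: '58'
  Match 3: '658'
Total matches: 3

3


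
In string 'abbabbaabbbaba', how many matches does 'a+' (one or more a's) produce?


Pattern 'a+' matches one or more consecutive a's.
String: 'abbabbaabbbaba'
Scanning for runs of a:
  Match 1: 'a' (length 1)
  Match 2: 'a' (length 1)
  Match 3: 'aa' (length 2)
  Match 4: 'a' (length 1)
  Match 5: 'a' (length 1)
Total matches: 5

5


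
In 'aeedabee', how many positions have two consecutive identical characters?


Looking for consecutive identical characters in 'aeedabee':
  pos 0-1: 'a' vs 'e' -> different
  pos 1-2: 'e' vs 'e' -> MATCH ('ee')
  pos 2-3: 'e' vs 'd' -> different
  pos 3-4: 'd' vs 'a' -> different
  pos 4-5: 'a' vs 'b' -> different
  pos 5-6: 'b' vs 'e' -> different
  pos 6-7: 'e' vs 'e' -> MATCH ('ee')
Consecutive identical pairs: ['ee', 'ee']
Count: 2

2


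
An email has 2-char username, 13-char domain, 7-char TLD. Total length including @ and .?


An email address has format: username@domain.tld
Username length: 2
'@' character: 1
Domain length: 13
'.' character: 1
TLD length: 7
Total = 2 + 1 + 13 + 1 + 7 = 24

24


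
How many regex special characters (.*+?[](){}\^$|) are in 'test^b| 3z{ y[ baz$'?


Regex special characters are: . * + ? [ ] ( ) { } \ ^ $ |
Scanning 'test^b| 3z{ y[ baz$':
  pos 4: '^' -> SPECIAL
  pos 6: '|' -> SPECIAL
  pos 10: '{' -> SPECIAL
  pos 13: '[' -> SPECIAL
  pos 18: '$' -> SPECIAL
Special chars found: ['^', '|', '{', '[', '$']
Total: 5

5


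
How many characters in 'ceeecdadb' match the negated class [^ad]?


Negated class [^ad] matches any char NOT in {a, d}
Scanning 'ceeecdadb':
  pos 0: 'c' -> MATCH
  pos 1: 'e' -> MATCH
  pos 2: 'e' -> MATCH
  pos 3: 'e' -> MATCH
  pos 4: 'c' -> MATCH
  pos 5: 'd' -> no (excluded)
  pos 6: 'a' -> no (excluded)
  pos 7: 'd' -> no (excluded)
  pos 8: 'b' -> MATCH
Total matches: 6

6


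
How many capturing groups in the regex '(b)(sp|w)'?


To count capturing groups, count each '(' that starts a group.
Pattern: '(b)(sp|w)'
Walking through the pattern:
  Position 0: '(' -> group #1
  Position 3: '(' -> group #2
Total capturing groups: 2

2


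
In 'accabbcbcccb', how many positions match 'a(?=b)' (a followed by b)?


Lookahead 'a(?=b)' matches 'a' only when followed by 'b'.
String: 'accabbcbcccb'
Checking each position where char is 'a':
  pos 0: 'a' -> no (next='c')
  pos 3: 'a' -> MATCH (next='b')
Matching positions: [3]
Count: 1

1


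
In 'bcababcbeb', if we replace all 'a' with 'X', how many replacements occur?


re.sub('a', 'X', text) replaces every occurrence of 'a' with 'X'.
Text: 'bcababcbeb'
Scanning for 'a':
  pos 2: 'a' -> replacement #1
  pos 4: 'a' -> replacement #2
Total replacements: 2

2


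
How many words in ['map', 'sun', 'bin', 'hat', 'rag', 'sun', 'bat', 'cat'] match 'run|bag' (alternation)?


Alternation 'run|bag' matches either 'run' or 'bag'.
Checking each word:
  'map' -> no
  'sun' -> no
  'bin' -> no
  'hat' -> no
  'rag' -> no
  'sun' -> no
  'bat' -> no
  'cat' -> no
Matches: []
Count: 0

0


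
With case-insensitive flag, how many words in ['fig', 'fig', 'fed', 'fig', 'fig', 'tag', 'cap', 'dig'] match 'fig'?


Case-insensitive matching: compare each word's lowercase form to 'fig'.
  'fig' -> lower='fig' -> MATCH
  'fig' -> lower='fig' -> MATCH
  'fed' -> lower='fed' -> no
  'fig' -> lower='fig' -> MATCH
  'fig' -> lower='fig' -> MATCH
  'tag' -> lower='tag' -> no
  'cap' -> lower='cap' -> no
  'dig' -> lower='dig' -> no
Matches: ['fig', 'fig', 'fig', 'fig']
Count: 4

4


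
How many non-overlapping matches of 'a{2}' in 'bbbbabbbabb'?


Pattern 'a{2}' matches exactly 2 consecutive a's (greedy, non-overlapping).
String: 'bbbbabbbabb'
Scanning for runs of a's:
  Run at pos 4: 'a' (length 1) -> 0 match(es)
  Run at pos 8: 'a' (length 1) -> 0 match(es)
Matches found: []
Total: 0

0


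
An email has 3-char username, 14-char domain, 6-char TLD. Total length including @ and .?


An email address has format: username@domain.tld
Username length: 3
'@' character: 1
Domain length: 14
'.' character: 1
TLD length: 6
Total = 3 + 1 + 14 + 1 + 6 = 25

25


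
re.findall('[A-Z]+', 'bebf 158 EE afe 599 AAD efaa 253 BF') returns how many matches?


Pattern '[A-Z]+' finds one or more uppercase letters.
Text: 'bebf 158 EE afe 599 AAD efaa 253 BF'
Scanning for matches:
  Match 1: 'EE'
  Match 2: 'AAD'
  Match 3: 'BF'
Total matches: 3

3


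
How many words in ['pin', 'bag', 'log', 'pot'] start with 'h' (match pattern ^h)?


Pattern ^h anchors to start of word. Check which words begin with 'h':
  'pin' -> no
  'bag' -> no
  'log' -> no
  'pot' -> no
Matching words: []
Count: 0

0


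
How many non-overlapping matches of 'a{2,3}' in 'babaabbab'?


Pattern 'a{2,3}' matches between 2 and 3 consecutive a's (greedy).
String: 'babaabbab'
Finding runs of a's and applying greedy matching:
  Run at pos 1: 'a' (length 1)
  Run at pos 3: 'aa' (length 2)
  Run at pos 7: 'a' (length 1)
Matches: ['aa']
Count: 1

1


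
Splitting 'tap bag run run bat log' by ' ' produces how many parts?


Splitting by ' ' breaks the string at each occurrence of the separator.
Text: 'tap bag run run bat log'
Parts after split:
  Part 1: 'tap'
  Part 2: 'bag'
  Part 3: 'run'
  Part 4: 'run'
  Part 5: 'bat'
  Part 6: 'log'
Total parts: 6

6


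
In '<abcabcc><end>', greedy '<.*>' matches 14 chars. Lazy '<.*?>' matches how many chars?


Greedy '<.*>' tries to match as MUCH as possible.
Lazy '<.*?>' tries to match as LITTLE as possible.

String: '<abcabcc><end>'
Greedy '<.*>' starts at first '<' and extends to the LAST '>': '<abcabcc><end>' (14 chars)
Lazy '<.*?>' starts at first '<' and stops at the FIRST '>': '<abcabcc>' (9 chars)

9


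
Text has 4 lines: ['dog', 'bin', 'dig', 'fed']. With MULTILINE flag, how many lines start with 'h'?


With MULTILINE flag, ^ matches the start of each line.
Lines: ['dog', 'bin', 'dig', 'fed']
Checking which lines start with 'h':
  Line 1: 'dog' -> no
  Line 2: 'bin' -> no
  Line 3: 'dig' -> no
  Line 4: 'fed' -> no
Matching lines: []
Count: 0

0


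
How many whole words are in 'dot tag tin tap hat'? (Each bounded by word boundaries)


Word boundaries (\b) mark the start/end of each word.
Text: 'dot tag tin tap hat'
Splitting by whitespace:
  Word 1: 'dot'
  Word 2: 'tag'
  Word 3: 'tin'
  Word 4: 'tap'
  Word 5: 'hat'
Total whole words: 5

5


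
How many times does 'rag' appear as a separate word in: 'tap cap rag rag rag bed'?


Scanning each word for exact match 'rag':
  Word 1: 'tap' -> no
  Word 2: 'cap' -> no
  Word 3: 'rag' -> MATCH
  Word 4: 'rag' -> MATCH
  Word 5: 'rag' -> MATCH
  Word 6: 'bed' -> no
Total matches: 3

3


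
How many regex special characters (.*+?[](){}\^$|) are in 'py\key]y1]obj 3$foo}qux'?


Regex special characters are: . * + ? [ ] ( ) { } \ ^ $ |
Scanning 'py\key]y1]obj 3$foo}qux':
  pos 2: '\' -> SPECIAL
  pos 6: ']' -> SPECIAL
  pos 9: ']' -> SPECIAL
  pos 15: '$' -> SPECIAL
  pos 19: '}' -> SPECIAL
Special chars found: ['\\', ']', ']', '$', '}']
Total: 5

5


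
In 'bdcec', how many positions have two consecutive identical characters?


Looking for consecutive identical characters in 'bdcec':
  pos 0-1: 'b' vs 'd' -> different
  pos 1-2: 'd' vs 'c' -> different
  pos 2-3: 'c' vs 'e' -> different
  pos 3-4: 'e' vs 'c' -> different
Consecutive identical pairs: []
Count: 0

0


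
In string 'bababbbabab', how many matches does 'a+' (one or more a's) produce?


Pattern 'a+' matches one or more consecutive a's.
String: 'bababbbabab'
Scanning for runs of a:
  Match 1: 'a' (length 1)
  Match 2: 'a' (length 1)
  Match 3: 'a' (length 1)
  Match 4: 'a' (length 1)
Total matches: 4

4


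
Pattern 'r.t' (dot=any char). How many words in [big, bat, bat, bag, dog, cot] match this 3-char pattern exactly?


Pattern 'r.t' means: starts with 'r', any single char, ends with 't'.
Checking each word (must be exactly 3 chars):
  'big' (len=3): no
  'bat' (len=3): no
  'bat' (len=3): no
  'bag' (len=3): no
  'dog' (len=3): no
  'cot' (len=3): no
Matching words: []
Total: 0

0


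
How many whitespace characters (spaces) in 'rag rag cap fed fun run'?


\s matches whitespace characters (spaces, tabs, etc.).
Text: 'rag rag cap fed fun run'
This text has 6 words separated by spaces.
Number of spaces = number of words - 1 = 6 - 1 = 5

5


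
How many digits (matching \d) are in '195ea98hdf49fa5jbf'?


\d matches any digit 0-9.
Scanning '195ea98hdf49fa5jbf':
  pos 0: '1' -> DIGIT
  pos 1: '9' -> DIGIT
  pos 2: '5' -> DIGIT
  pos 5: '9' -> DIGIT
  pos 6: '8' -> DIGIT
  pos 10: '4' -> DIGIT
  pos 11: '9' -> DIGIT
  pos 14: '5' -> DIGIT
Digits found: ['1', '9', '5', '9', '8', '4', '9', '5']
Total: 8

8


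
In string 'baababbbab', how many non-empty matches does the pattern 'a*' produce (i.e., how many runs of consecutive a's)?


Pattern 'a*' matches zero or more a's. We want non-empty runs of consecutive a's.
String: 'baababbbab'
Walking through the string to find runs of a's:
  Run 1: positions 1-2 -> 'aa'
  Run 2: positions 4-4 -> 'a'
  Run 3: positions 8-8 -> 'a'
Non-empty runs found: ['aa', 'a', 'a']
Count: 3

3


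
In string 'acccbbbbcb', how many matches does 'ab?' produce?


Pattern 'ab?' matches 'a' optionally followed by 'b'.
String: 'acccbbbbcb'
Scanning left to right for 'a' then checking next char:
  Match 1: 'a' (a not followed by b)
Total matches: 1

1


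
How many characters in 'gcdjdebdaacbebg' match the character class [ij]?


Character class [ij] matches any of: {i, j}
Scanning string 'gcdjdebdaacbebg' character by character:
  pos 0: 'g' -> no
  pos 1: 'c' -> no
  pos 2: 'd' -> no
  pos 3: 'j' -> MATCH
  pos 4: 'd' -> no
  pos 5: 'e' -> no
  pos 6: 'b' -> no
  pos 7: 'd' -> no
  pos 8: 'a' -> no
  pos 9: 'a' -> no
  pos 10: 'c' -> no
  pos 11: 'b' -> no
  pos 12: 'e' -> no
  pos 13: 'b' -> no
  pos 14: 'g' -> no
Total matches: 1

1


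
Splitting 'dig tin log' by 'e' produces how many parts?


Splitting by 'e' breaks the string at each occurrence of the separator.
Text: 'dig tin log'
Parts after split:
  Part 1: 'dig tin log'
Total parts: 1

1


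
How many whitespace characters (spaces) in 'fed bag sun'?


\s matches whitespace characters (spaces, tabs, etc.).
Text: 'fed bag sun'
This text has 3 words separated by spaces.
Number of spaces = number of words - 1 = 3 - 1 = 2

2


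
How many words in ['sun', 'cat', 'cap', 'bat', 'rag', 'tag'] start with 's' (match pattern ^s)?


Pattern ^s anchors to start of word. Check which words begin with 's':
  'sun' -> MATCH (starts with 's')
  'cat' -> no
  'cap' -> no
  'bat' -> no
  'rag' -> no
  'tag' -> no
Matching words: ['sun']
Count: 1

1


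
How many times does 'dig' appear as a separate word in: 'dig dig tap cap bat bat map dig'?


Scanning each word for exact match 'dig':
  Word 1: 'dig' -> MATCH
  Word 2: 'dig' -> MATCH
  Word 3: 'tap' -> no
  Word 4: 'cap' -> no
  Word 5: 'bat' -> no
  Word 6: 'bat' -> no
  Word 7: 'map' -> no
  Word 8: 'dig' -> MATCH
Total matches: 3

3


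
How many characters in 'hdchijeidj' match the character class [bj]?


Character class [bj] matches any of: {b, j}
Scanning string 'hdchijeidj' character by character:
  pos 0: 'h' -> no
  pos 1: 'd' -> no
  pos 2: 'c' -> no
  pos 3: 'h' -> no
  pos 4: 'i' -> no
  pos 5: 'j' -> MATCH
  pos 6: 'e' -> no
  pos 7: 'i' -> no
  pos 8: 'd' -> no
  pos 9: 'j' -> MATCH
Total matches: 2

2


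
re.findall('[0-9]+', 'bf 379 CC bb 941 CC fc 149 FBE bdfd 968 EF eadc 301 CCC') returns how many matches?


Pattern '[0-9]+' finds one or more digits.
Text: 'bf 379 CC bb 941 CC fc 149 FBE bdfd 968 EF eadc 301 CCC'
Scanning for matches:
  Match 1: '379'
  Match 2: '941'
  Match 3: '149'
  Match 4: '968'
  Match 5: '301'
Total matches: 5

5


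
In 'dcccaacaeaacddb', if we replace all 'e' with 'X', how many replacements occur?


re.sub('e', 'X', text) replaces every occurrence of 'e' with 'X'.
Text: 'dcccaacaeaacddb'
Scanning for 'e':
  pos 8: 'e' -> replacement #1
Total replacements: 1

1


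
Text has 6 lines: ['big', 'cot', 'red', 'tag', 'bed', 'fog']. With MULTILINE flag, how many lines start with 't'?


With MULTILINE flag, ^ matches the start of each line.
Lines: ['big', 'cot', 'red', 'tag', 'bed', 'fog']
Checking which lines start with 't':
  Line 1: 'big' -> no
  Line 2: 'cot' -> no
  Line 3: 'red' -> no
  Line 4: 'tag' -> MATCH
  Line 5: 'bed' -> no
  Line 6: 'fog' -> no
Matching lines: ['tag']
Count: 1

1


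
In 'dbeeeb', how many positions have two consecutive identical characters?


Looking for consecutive identical characters in 'dbeeeb':
  pos 0-1: 'd' vs 'b' -> different
  pos 1-2: 'b' vs 'e' -> different
  pos 2-3: 'e' vs 'e' -> MATCH ('ee')
  pos 3-4: 'e' vs 'e' -> MATCH ('ee')
  pos 4-5: 'e' vs 'b' -> different
Consecutive identical pairs: ['ee', 'ee']
Count: 2

2


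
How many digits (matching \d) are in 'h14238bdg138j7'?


\d matches any digit 0-9.
Scanning 'h14238bdg138j7':
  pos 1: '1' -> DIGIT
  pos 2: '4' -> DIGIT
  pos 3: '2' -> DIGIT
  pos 4: '3' -> DIGIT
  pos 5: '8' -> DIGIT
  pos 9: '1' -> DIGIT
  pos 10: '3' -> DIGIT
  pos 11: '8' -> DIGIT
  pos 13: '7' -> DIGIT
Digits found: ['1', '4', '2', '3', '8', '1', '3', '8', '7']
Total: 9

9


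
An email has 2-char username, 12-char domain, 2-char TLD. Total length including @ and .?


An email address has format: username@domain.tld
Username length: 2
'@' character: 1
Domain length: 12
'.' character: 1
TLD length: 2
Total = 2 + 1 + 12 + 1 + 2 = 18

18


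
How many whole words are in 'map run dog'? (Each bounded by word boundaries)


Word boundaries (\b) mark the start/end of each word.
Text: 'map run dog'
Splitting by whitespace:
  Word 1: 'map'
  Word 2: 'run'
  Word 3: 'dog'
Total whole words: 3

3


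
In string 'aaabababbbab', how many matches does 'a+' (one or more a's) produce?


Pattern 'a+' matches one or more consecutive a's.
String: 'aaabababbbab'
Scanning for runs of a:
  Match 1: 'aaa' (length 3)
  Match 2: 'a' (length 1)
  Match 3: 'a' (length 1)
  Match 4: 'a' (length 1)
Total matches: 4

4


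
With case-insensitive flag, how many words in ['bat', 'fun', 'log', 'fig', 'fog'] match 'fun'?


Case-insensitive matching: compare each word's lowercase form to 'fun'.
  'bat' -> lower='bat' -> no
  'fun' -> lower='fun' -> MATCH
  'log' -> lower='log' -> no
  'fig' -> lower='fig' -> no
  'fog' -> lower='fog' -> no
Matches: ['fun']
Count: 1

1


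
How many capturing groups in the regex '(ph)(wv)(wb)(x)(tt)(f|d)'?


To count capturing groups, count each '(' that starts a group.
Pattern: '(ph)(wv)(wb)(x)(tt)(f|d)'
Walking through the pattern:
  Position 0: '(' -> group #1
  Position 4: '(' -> group #2
  Position 8: '(' -> group #3
  Position 12: '(' -> group #4
  Position 15: '(' -> group #5
  Position 19: '(' -> group #6
Total capturing groups: 6

6


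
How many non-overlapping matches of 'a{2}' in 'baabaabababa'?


Pattern 'a{2}' matches exactly 2 consecutive a's (greedy, non-overlapping).
String: 'baabaabababa'
Scanning for runs of a's:
  Run at pos 1: 'aa' (length 2) -> 1 match(es)
  Run at pos 4: 'aa' (length 2) -> 1 match(es)
  Run at pos 7: 'a' (length 1) -> 0 match(es)
  Run at pos 9: 'a' (length 1) -> 0 match(es)
  Run at pos 11: 'a' (length 1) -> 0 match(es)
Matches found: ['aa', 'aa']
Total: 2

2


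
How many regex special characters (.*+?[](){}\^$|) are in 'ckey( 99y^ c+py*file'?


Regex special characters are: . * + ? [ ] ( ) { } \ ^ $ |
Scanning 'ckey( 99y^ c+py*file':
  pos 4: '(' -> SPECIAL
  pos 9: '^' -> SPECIAL
  pos 12: '+' -> SPECIAL
  pos 15: '*' -> SPECIAL
Special chars found: ['(', '^', '+', '*']
Total: 4

4


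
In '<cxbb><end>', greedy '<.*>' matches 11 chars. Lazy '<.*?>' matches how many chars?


Greedy '<.*>' tries to match as MUCH as possible.
Lazy '<.*?>' tries to match as LITTLE as possible.

String: '<cxbb><end>'
Greedy '<.*>' starts at first '<' and extends to the LAST '>': '<cxbb><end>' (11 chars)
Lazy '<.*?>' starts at first '<' and stops at the FIRST '>': '<cxbb>' (6 chars)

6


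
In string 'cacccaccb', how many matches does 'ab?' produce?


Pattern 'ab?' matches 'a' optionally followed by 'b'.
String: 'cacccaccb'
Scanning left to right for 'a' then checking next char:
  Match 1: 'a' (a not followed by b)
  Match 2: 'a' (a not followed by b)
Total matches: 2

2


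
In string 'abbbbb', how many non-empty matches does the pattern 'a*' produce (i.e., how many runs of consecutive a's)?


Pattern 'a*' matches zero or more a's. We want non-empty runs of consecutive a's.
String: 'abbbbb'
Walking through the string to find runs of a's:
  Run 1: positions 0-0 -> 'a'
Non-empty runs found: ['a']
Count: 1

1


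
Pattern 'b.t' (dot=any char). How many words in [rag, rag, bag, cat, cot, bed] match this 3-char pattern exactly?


Pattern 'b.t' means: starts with 'b', any single char, ends with 't'.
Checking each word (must be exactly 3 chars):
  'rag' (len=3): no
  'rag' (len=3): no
  'bag' (len=3): no
  'cat' (len=3): no
  'cot' (len=3): no
  'bed' (len=3): no
Matching words: []
Total: 0

0


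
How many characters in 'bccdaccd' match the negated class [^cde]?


Negated class [^cde] matches any char NOT in {c, d, e}
Scanning 'bccdaccd':
  pos 0: 'b' -> MATCH
  pos 1: 'c' -> no (excluded)
  pos 2: 'c' -> no (excluded)
  pos 3: 'd' -> no (excluded)
  pos 4: 'a' -> MATCH
  pos 5: 'c' -> no (excluded)
  pos 6: 'c' -> no (excluded)
  pos 7: 'd' -> no (excluded)
Total matches: 2

2


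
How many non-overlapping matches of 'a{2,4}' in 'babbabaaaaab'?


Pattern 'a{2,4}' matches between 2 and 4 consecutive a's (greedy).
String: 'babbabaaaaab'
Finding runs of a's and applying greedy matching:
  Run at pos 1: 'a' (length 1)
  Run at pos 4: 'a' (length 1)
  Run at pos 6: 'aaaaa' (length 5)
Matches: ['aaaa']
Count: 1

1


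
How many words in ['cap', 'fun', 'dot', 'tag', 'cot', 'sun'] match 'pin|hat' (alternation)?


Alternation 'pin|hat' matches either 'pin' or 'hat'.
Checking each word:
  'cap' -> no
  'fun' -> no
  'dot' -> no
  'tag' -> no
  'cot' -> no
  'sun' -> no
Matches: []
Count: 0

0


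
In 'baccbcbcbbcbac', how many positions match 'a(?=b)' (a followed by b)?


Lookahead 'a(?=b)' matches 'a' only when followed by 'b'.
String: 'baccbcbcbbcbac'
Checking each position where char is 'a':
  pos 1: 'a' -> no (next='c')
  pos 12: 'a' -> no (next='c')
Matching positions: []
Count: 0

0


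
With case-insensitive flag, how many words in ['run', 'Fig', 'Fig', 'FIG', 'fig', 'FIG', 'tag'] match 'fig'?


Case-insensitive matching: compare each word's lowercase form to 'fig'.
  'run' -> lower='run' -> no
  'Fig' -> lower='fig' -> MATCH
  'Fig' -> lower='fig' -> MATCH
  'FIG' -> lower='fig' -> MATCH
  'fig' -> lower='fig' -> MATCH
  'FIG' -> lower='fig' -> MATCH
  'tag' -> lower='tag' -> no
Matches: ['Fig', 'Fig', 'FIG', 'fig', 'FIG']
Count: 5

5


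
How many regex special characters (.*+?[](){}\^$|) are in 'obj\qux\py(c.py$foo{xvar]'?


Regex special characters are: . * + ? [ ] ( ) { } \ ^ $ |
Scanning 'obj\qux\py(c.py$foo{xvar]':
  pos 3: '\' -> SPECIAL
  pos 7: '\' -> SPECIAL
  pos 10: '(' -> SPECIAL
  pos 12: '.' -> SPECIAL
  pos 15: '$' -> SPECIAL
  pos 19: '{' -> SPECIAL
  pos 24: ']' -> SPECIAL
Special chars found: ['\\', '\\', '(', '.', '$', '{', ']']
Total: 7

7


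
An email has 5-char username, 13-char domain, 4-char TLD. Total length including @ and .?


An email address has format: username@domain.tld
Username length: 5
'@' character: 1
Domain length: 13
'.' character: 1
TLD length: 4
Total = 5 + 1 + 13 + 1 + 4 = 24

24


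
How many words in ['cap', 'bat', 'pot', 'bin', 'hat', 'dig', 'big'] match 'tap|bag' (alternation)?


Alternation 'tap|bag' matches either 'tap' or 'bag'.
Checking each word:
  'cap' -> no
  'bat' -> no
  'pot' -> no
  'bin' -> no
  'hat' -> no
  'dig' -> no
  'big' -> no
Matches: []
Count: 0

0


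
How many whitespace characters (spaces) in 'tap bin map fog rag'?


\s matches whitespace characters (spaces, tabs, etc.).
Text: 'tap bin map fog rag'
This text has 5 words separated by spaces.
Number of spaces = number of words - 1 = 5 - 1 = 4

4


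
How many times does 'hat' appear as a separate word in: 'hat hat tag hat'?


Scanning each word for exact match 'hat':
  Word 1: 'hat' -> MATCH
  Word 2: 'hat' -> MATCH
  Word 3: 'tag' -> no
  Word 4: 'hat' -> MATCH
Total matches: 3

3


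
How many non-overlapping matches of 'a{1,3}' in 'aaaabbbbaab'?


Pattern 'a{1,3}' matches between 1 and 3 consecutive a's (greedy).
String: 'aaaabbbbaab'
Finding runs of a's and applying greedy matching:
  Run at pos 0: 'aaaa' (length 4)
  Run at pos 8: 'aa' (length 2)
Matches: ['aaa', 'a', 'aa']
Count: 3

3


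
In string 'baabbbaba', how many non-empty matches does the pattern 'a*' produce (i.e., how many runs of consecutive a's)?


Pattern 'a*' matches zero or more a's. We want non-empty runs of consecutive a's.
String: 'baabbbaba'
Walking through the string to find runs of a's:
  Run 1: positions 1-2 -> 'aa'
  Run 2: positions 6-6 -> 'a'
  Run 3: positions 8-8 -> 'a'
Non-empty runs found: ['aa', 'a', 'a']
Count: 3

3


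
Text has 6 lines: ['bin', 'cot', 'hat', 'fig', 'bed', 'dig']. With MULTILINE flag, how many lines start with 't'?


With MULTILINE flag, ^ matches the start of each line.
Lines: ['bin', 'cot', 'hat', 'fig', 'bed', 'dig']
Checking which lines start with 't':
  Line 1: 'bin' -> no
  Line 2: 'cot' -> no
  Line 3: 'hat' -> no
  Line 4: 'fig' -> no
  Line 5: 'bed' -> no
  Line 6: 'dig' -> no
Matching lines: []
Count: 0

0
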